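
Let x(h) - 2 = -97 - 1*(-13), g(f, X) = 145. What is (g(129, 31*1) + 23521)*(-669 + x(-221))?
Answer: -17773166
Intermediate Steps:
x(h) = -82 (x(h) = 2 + (-97 - 1*(-13)) = 2 + (-97 + 13) = 2 - 84 = -82)
(g(129, 31*1) + 23521)*(-669 + x(-221)) = (145 + 23521)*(-669 - 82) = 23666*(-751) = -17773166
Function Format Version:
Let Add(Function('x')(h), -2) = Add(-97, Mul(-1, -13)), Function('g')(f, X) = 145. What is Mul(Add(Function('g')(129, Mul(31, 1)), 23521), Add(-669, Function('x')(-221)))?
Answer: -17773166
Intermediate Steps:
Function('x')(h) = -82 (Function('x')(h) = Add(2, Add(-97, Mul(-1, -13))) = Add(2, Add(-97, 13)) = Add(2, -84) = -82)
Mul(Add(Function('g')(129, Mul(31, 1)), 23521), Add(-669, Function('x')(-221))) = Mul(Add(145, 23521), Add(-669, -82)) = Mul(23666, -751) = -17773166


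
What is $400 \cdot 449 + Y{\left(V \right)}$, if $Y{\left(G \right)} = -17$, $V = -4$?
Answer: $179583$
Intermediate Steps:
$400 \cdot 449 + Y{\left(V \right)} = 400 \cdot 449 - 17 = 179600 - 17 = 179583$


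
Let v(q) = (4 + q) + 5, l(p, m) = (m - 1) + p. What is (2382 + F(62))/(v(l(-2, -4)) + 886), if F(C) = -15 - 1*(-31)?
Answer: 1199/444 ≈ 2.7005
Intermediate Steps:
l(p, m) = -1 + m + p (l(p, m) = (-1 + m) + p = -1 + m + p)
F(C) = 16 (F(C) = -15 + 31 = 16)
v(q) = 9 + q
(2382 + F(62))/(v(l(-2, -4)) + 886) = (2382 + 16)/((9 + (-1 - 4 - 2)) + 886) = 2398/((9 - 7) + 886) = 2398/(2 + 886) = 2398/888 = 2398*(1/888) = 1199/444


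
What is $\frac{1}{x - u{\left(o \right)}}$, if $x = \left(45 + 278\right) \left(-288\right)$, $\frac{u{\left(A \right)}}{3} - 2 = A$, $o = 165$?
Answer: $- \frac{1}{93525} \approx -1.0692 \cdot 10^{-5}$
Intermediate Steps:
$u{\left(A \right)} = 6 + 3 A$
$x = -93024$ ($x = 323 \left(-288\right) = -93024$)
$\frac{1}{x - u{\left(o \right)}} = \frac{1}{-93024 - \left(6 + 3 \cdot 165\right)} = \frac{1}{-93024 - \left(6 + 495\right)} = \frac{1}{-93024 - 501} = \frac{1}{-93525} = - \frac{1}{93525}$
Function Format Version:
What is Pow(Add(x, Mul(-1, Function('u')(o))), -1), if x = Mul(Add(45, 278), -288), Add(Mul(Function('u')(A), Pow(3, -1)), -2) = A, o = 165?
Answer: Rational(-1, 93525) ≈ -1.0692e-5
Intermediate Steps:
Function('u')(A) = Add(6, Mul(3, A))
x = -93024 (x = Mul(323, -288) = -93024)
Pow(Add(x, Mul(-1, Function('u')(o))), -1) = Pow(Add(-93024, Mul(-1, Add(6, Mul(3, 165)))), -1) = Pow(Add(-93024, Mul(-1, Add(6, 495))), -1) = Pow(Add(-93024, Mul(-1, 501)), -1) = Pow(Add(-93024, -501), -1) = Pow(-93525, -1) = Rational(-1, 93525)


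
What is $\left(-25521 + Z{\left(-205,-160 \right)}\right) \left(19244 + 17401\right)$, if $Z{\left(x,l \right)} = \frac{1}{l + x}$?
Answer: $- \frac{68270851614}{73} \approx -9.3522 \cdot 10^{8}$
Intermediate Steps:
$\left(-25521 + Z{\left(-205,-160 \right)}\right) \left(19244 + 17401\right) = \left(-25521 + \frac{1}{-160 - 205}\right) \left(19244 + 17401\right) = \left(-25521 + \frac{1}{-365}\right) 36645 = \left(-25521 - \frac{1}{365}\right) 36645 = \left(- \frac{9315166}{365}\right) 36645 = - \frac{68270851614}{73}$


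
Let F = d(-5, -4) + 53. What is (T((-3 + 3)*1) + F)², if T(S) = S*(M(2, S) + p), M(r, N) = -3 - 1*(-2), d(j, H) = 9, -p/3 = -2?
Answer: 3844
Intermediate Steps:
p = 6 (p = -3*(-2) = 6)
M(r, N) = -1 (M(r, N) = -3 + 2 = -1)
T(S) = 5*S (T(S) = S*(-1 + 6) = S*5 = 5*S)
F = 62 (F = 9 + 53 = 62)
(T((-3 + 3)*1) + F)² = (5*((-3 + 3)*1) + 62)² = (5*(0*1) + 62)² = (5*0 + 62)² = (0 + 62)² = 62² = 3844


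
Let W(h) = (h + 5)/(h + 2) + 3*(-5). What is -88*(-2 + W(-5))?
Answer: 1496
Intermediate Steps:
W(h) = -15 + (5 + h)/(2 + h) (W(h) = (5 + h)/(2 + h) - 15 = -15 + (5 + h)/(2 + h))
-88*(-2 + W(-5)) = -88*(-2 + (-25 - 14*(-5))/(2 - 5)) = -88*(-2 + (-25 + 70)/(-3)) = -88*(-2 - ⅓*45) = -88*(-2 - 15) = -88*(-17) = 1496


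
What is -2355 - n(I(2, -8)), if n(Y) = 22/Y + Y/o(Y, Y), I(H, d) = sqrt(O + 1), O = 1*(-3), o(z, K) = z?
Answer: -2356 + 11*I*sqrt(2) ≈ -2356.0 + 15.556*I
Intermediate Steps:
O = -3
I(H, d) = I*sqrt(2) (I(H, d) = sqrt(-3 + 1) = sqrt(-2) = I*sqrt(2))
n(Y) = 1 + 22/Y (n(Y) = 22/Y + Y/Y = 22/Y + 1 = 1 + 22/Y)
-2355 - n(I(2, -8)) = -2355 - (22 + I*sqrt(2))/(I*sqrt(2)) = -2355 - (-I*sqrt(2)/2)*(22 + I*sqrt(2)) = -2355 - (-1)*I*sqrt(2)*(22 + I*sqrt(2))/2 = -2355 + I*sqrt(2)*(22 + I*sqrt(2))/2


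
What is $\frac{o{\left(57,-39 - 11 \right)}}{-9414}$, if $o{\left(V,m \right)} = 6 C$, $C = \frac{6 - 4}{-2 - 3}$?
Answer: $\frac{2}{7845} \approx 0.00025494$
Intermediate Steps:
$C = - \frac{2}{5}$ ($C = \frac{2}{-5} = 2 \left(- \frac{1}{5}\right) = - \frac{2}{5} \approx -0.4$)
$o{\left(V,m \right)} = - \frac{12}{5}$ ($o{\left(V,m \right)} = 6 \left(- \frac{2}{5}\right) = - \frac{12}{5}$)
$\frac{o{\left(57,-39 - 11 \right)}}{-9414} = - \frac{12}{5 \left(-9414\right)} = \left(- \frac{12}{5}\right) \left(- \frac{1}{9414}\right) = \frac{2}{7845}$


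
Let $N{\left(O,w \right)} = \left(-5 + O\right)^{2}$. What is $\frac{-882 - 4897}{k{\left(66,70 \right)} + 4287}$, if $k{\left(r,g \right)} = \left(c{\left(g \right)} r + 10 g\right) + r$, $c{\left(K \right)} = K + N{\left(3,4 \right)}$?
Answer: $- \frac{5779}{9937} \approx -0.58156$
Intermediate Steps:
$c{\left(K \right)} = 4 + K$ ($c{\left(K \right)} = K + \left(-5 + 3\right)^{2} = K + \left(-2\right)^{2} = K + 4 = 4 + K$)
$k{\left(r,g \right)} = r + 10 g + r \left(4 + g\right)$ ($k{\left(r,g \right)} = \left(\left(4 + g\right) r + 10 g\right) + r = \left(r \left(4 + g\right) + 10 g\right) + r = \left(10 g + r \left(4 + g\right)\right) + r = r + 10 g + r \left(4 + g\right)$)
$\frac{-882 - 4897}{k{\left(66,70 \right)} + 4287} = \frac{-882 - 4897}{\left(66 + 10 \cdot 70 + 66 \left(4 + 70\right)\right) + 4287} = - \frac{5779}{\left(66 + 700 + 66 \cdot 74\right) + 4287} = - \frac{5779}{\left(66 + 700 + 4884\right) + 4287} = - \frac{5779}{5650 + 4287} = - \frac{5779}{9937}$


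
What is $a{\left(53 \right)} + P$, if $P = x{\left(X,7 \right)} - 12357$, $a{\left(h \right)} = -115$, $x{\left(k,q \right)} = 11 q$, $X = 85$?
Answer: $-12395$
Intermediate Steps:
$P = -12280$ ($P = 11 \cdot 7 - 12357 = 77 - 12357 = -12280$)
$a{\left(53 \right)} + P = -115 - 12280 = -12395$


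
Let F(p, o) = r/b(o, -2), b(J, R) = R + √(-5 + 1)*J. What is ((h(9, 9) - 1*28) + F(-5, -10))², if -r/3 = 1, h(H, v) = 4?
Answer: 23473125/40804 + 72675*I/10201 ≈ 575.27 + 7.1243*I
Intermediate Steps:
r = -3 (r = -3*1 = -3)
b(J, R) = R + 2*I*J (b(J, R) = R + √(-4)*J = R + (2*I)*J = R + 2*I*J)
F(p, o) = -3/(-2 + 2*I*o)
((h(9, 9) - 1*28) + F(-5, -10))² = ((4 - 1*28) - 3/(-2 + 2*I*(-10)))² = ((4 - 28) - 3*(-2 + 20*I)/404)² = (-24 - 3*(-2 + 20*I)/404)²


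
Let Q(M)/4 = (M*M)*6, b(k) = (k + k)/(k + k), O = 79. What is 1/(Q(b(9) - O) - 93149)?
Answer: 1/52867 ≈ 1.8915e-5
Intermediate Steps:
b(k) = 1 (b(k) = (2*k)/((2*k)) = (2*k)*(1/(2*k)) = 1)
Q(M) = 24*M² (Q(M) = 4*((M*M)*6) = 4*(M²*6) = 4*(6*M²) = 24*M²)
1/(Q(b(9) - O) - 93149) = 1/(24*(1 - 1*79)² - 93149) = 1/(24*(1 - 79)² - 93149) = 1/(24*(-78)² - 93149) = 1/(24*6084 - 93149) = 1/(146016 - 93149) = 1/52867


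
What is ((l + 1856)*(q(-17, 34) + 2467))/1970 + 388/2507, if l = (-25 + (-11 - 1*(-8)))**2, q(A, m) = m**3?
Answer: 27646129244/493879 ≈ 55978.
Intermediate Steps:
l = 784 (l = (-25 + (-11 + 8))**2 = (-25 - 3)**2 = (-28)**2 = 784)
((l + 1856)*(q(-17, 34) + 2467))/1970 + 388/2507 = ((784 + 1856)*(34**3 + 2467))/1970 + 388/2507 = (2640*(39304 + 2467))*(1/1970) + 388*(1/2507) = (2640*41771)*(1/1970) + 388/2507 = 110275440*(1/1970) + 388/2507 = 11027544/197 + 388/2507 = 27646129244/493879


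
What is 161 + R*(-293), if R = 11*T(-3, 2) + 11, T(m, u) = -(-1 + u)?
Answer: 161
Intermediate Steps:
T(m, u) = 1 - u
R = 0 (R = 11*(1 - 1*2) + 11 = 11*(1 - 2) + 11 = 11*(-1) + 11 = -11 + 11 = 0)
161 + R*(-293) = 161 + 0*(-293) = 161 + 0 = 161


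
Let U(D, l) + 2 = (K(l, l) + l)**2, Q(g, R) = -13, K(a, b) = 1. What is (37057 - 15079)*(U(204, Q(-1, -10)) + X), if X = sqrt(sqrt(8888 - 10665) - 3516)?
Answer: 3120876 + 21978*sqrt(-3516 + I*sqrt(1777)) ≈ 3.1287e+6 + 1.3032e+6*I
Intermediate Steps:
U(D, l) = -2 + (1 + l)**2
X = sqrt(-3516 + I*sqrt(1777)) (X = sqrt(sqrt(-1777) - 3516) = sqrt(I*sqrt(1777) - 3516) = sqrt(-3516 + I*sqrt(1777)) ≈ 0.3555 + 59.297*I)
(37057 - 15079)*(U(204, Q(-1, -10)) + X) = (37057 - 15079)*((-2 + (1 - 13)**2) + sqrt(-3516 + I*sqrt(1777))) = 21978*((-2 + (-12)**2) + sqrt(-3516 + I*sqrt(1777))) = 21978*((-2 + 144) + sqrt(-3516 + I*sqrt(1777))) = 21978*(142 + sqrt(-3516 + I*sqrt(1777))) = 3120876 + 21978*sqrt(-3516 + I*sqrt(1777))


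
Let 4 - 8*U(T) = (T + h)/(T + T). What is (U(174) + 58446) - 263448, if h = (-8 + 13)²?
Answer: -570724375/2784 ≈ -2.0500e+5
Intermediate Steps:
h = 25 (h = 5² = 25)
U(T) = ½ - (25 + T)/(16*T) (U(T) = ½ - (T + 25)/(8*(T + T)) = ½ - (25 + T)/(8*(2*T)) = ½ - (25 + T)*1/(2*T)/8 = ½ - (25 + T)/(16*T))
(U(174) + 58446) - 263448 = ((1/16)*(-25 + 7*174)/174 + 58446) - 263448 = ((1/16)*(1/174)*(-25 + 1218) + 58446) - 263448 = ((1/16)*(1/174)*1193 + 58446) - 263448 = (1193/2784 + 58446) - 263448 = 162714857/2784 - 263448 = -570724375/2784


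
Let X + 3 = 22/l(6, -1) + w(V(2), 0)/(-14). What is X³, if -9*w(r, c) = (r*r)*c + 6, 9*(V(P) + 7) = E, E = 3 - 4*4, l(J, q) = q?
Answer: -143877824/9261 ≈ -15536.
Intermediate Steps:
E = -13 (E = 3 - 16 = -13)
V(P) = -76/9 (V(P) = -7 + (⅑)*(-13) = -7 - 13/9 = -76/9)
w(r, c) = -⅔ - c*r²/9 (w(r, c) = -((r*r)*c + 6)/9 = -(r²*c + 6)/9 = -(c*r² + 6)/9 = -(6 + c*r²)/9 = -⅔ - c*r²/9)
X = -524/21 (X = -3 + (22/(-1) + (-⅔ - ⅑*0*(-76/9)²)/(-14)) = -3 + (22*(-1) + (-⅔ - ⅑*0*5776/81)*(-1/14)) = -3 + (-22 + (-⅔ + 0)*(-1/14)) = -3 + (-22 - ⅔*(-1/14)) = -3 + (-22 + 1/21) = -3 - 461/21 = -524/21 ≈ -24.952)
X³ = (-524/21)³ = -143877824/9261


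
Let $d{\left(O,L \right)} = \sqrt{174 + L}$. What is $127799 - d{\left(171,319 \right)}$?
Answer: $127799 - \sqrt{493} \approx 1.2778 \cdot 10^{5}$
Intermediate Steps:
$127799 - d{\left(171,319 \right)} = 127799 - \sqrt{174 + 319} = 127799 - \sqrt{493}$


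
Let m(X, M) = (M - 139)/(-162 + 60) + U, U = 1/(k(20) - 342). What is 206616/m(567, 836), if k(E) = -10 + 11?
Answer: -422736336/13987 ≈ -30224.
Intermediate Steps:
k(E) = 1
U = -1/341 (U = 1/(1 - 342) = 1/(-341) = -1/341 ≈ -0.0029326)
m(X, M) = 47297/34782 - M/102 (m(X, M) = (M - 139)/(-162 + 60) - 1/341 = (-139 + M)/(-102) - 1/341 = (-139 + M)*(-1/102) - 1/341 = (139/102 - M/102) - 1/341 = 47297/34782 - M/102)
206616/m(567, 836) = 206616/(47297/34782 - 1/102*836) = 206616/(47297/34782 - 418/51) = 206616/(-13987/2046) = 206616*(-2046/13987) = -422736336/13987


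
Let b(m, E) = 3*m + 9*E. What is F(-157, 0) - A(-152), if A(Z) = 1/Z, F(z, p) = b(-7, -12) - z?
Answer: 4257/152 ≈ 28.007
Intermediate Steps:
F(z, p) = -129 - z (F(z, p) = (3*(-7) + 9*(-12)) - z = (-21 - 108) - z = -129 - z)
F(-157, 0) - A(-152) = (-129 - 1*(-157)) - 1/(-152) = (-129 + 157) - 1*(-1/152) = 28 + 1/152 = 4257/152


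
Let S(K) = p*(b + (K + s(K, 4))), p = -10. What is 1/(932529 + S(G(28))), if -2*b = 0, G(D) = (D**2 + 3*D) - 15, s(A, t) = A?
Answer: 1/915469 ≈ 1.0923e-6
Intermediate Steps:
G(D) = -15 + D**2 + 3*D
b = 0 (b = -1/2*0 = 0)
S(K) = -20*K (S(K) = -10*(0 + (K + K)) = -10*(0 + 2*K) = -20*K)
1/(932529 + S(G(28))) = 1/(932529 - 20*(-15 + 28**2 + 3*28)) = 1/(932529 - 20*(-15 + 784 + 84)) = 1/(932529 - 20*853) = 1/(932529 - 17060) = 1/915469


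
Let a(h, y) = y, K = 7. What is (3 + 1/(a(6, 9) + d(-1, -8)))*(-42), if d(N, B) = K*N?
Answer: -147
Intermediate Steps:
d(N, B) = 7*N
(3 + 1/(a(6, 9) + d(-1, -8)))*(-42) = (3 + 1/(9 + 7*(-1)))*(-42) = (3 + 1/(9 - 7))*(-42) = (3 + 1/2)*(-42) = (7/2)*(-42) = -147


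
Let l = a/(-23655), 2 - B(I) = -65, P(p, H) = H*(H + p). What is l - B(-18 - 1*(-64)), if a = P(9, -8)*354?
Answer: -527351/7885 ≈ -66.880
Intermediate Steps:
a = -2832 (a = -8*(-8 + 9)*354 = -8*1*354 = -8*354 = -2832)
B(I) = 67 (B(I) = 2 - 1*(-65) = 2 + 65 = 67)
l = 944/7885 (l = -2832/(-23655) = -2832*(-1/23655) = 944/7885 ≈ 0.11972)
l - B(-18 - 1*(-64)) = 944/7885 - 1*67 = 944/7885 - 67 = -527351/7885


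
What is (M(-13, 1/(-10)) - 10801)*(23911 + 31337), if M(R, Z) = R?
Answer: -597451872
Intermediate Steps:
(M(-13, 1/(-10)) - 10801)*(23911 + 31337) = (-13 - 10801)*(23911 + 31337) = -10814*55248 = -597451872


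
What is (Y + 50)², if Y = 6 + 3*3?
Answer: 4225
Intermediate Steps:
Y = 15 (Y = 6 + 9 = 15)
(Y + 50)² = (15 + 50)² = 65² = 4225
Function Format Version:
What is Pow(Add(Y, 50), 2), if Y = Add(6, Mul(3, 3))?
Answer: 4225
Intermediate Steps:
Y = 15 (Y = Add(6, 9) = 15)
Pow(Add(Y, 50), 2) = Pow(Add(15, 50), 2) = Pow(65, 2) = 4225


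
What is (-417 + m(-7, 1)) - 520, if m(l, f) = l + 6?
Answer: -938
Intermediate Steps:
m(l, f) = 6 + l
(-417 + m(-7, 1)) - 520 = (-417 + (6 - 7)) - 520 = (-417 - 1) - 520 = -418 - 520 = -938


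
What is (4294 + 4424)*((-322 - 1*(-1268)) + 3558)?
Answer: 39265872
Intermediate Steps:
(4294 + 4424)*((-322 - 1*(-1268)) + 3558) = 8718*((-322 + 1268) + 3558) = 8718*(946 + 3558) = 8718*4504 = 39265872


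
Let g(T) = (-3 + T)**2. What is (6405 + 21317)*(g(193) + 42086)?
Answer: 2167472292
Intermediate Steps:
(6405 + 21317)*(g(193) + 42086) = (6405 + 21317)*((-3 + 193)**2 + 42086) = 27722*(190**2 + 42086) = 27722*(36100 + 42086) = 27722*78186 = 2167472292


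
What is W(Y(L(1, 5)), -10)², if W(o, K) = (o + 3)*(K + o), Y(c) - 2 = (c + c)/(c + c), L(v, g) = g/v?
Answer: 1764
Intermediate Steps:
Y(c) = 3 (Y(c) = 2 + (c + c)/(c + c) = 2 + (2*c)/((2*c)) = 2 + (2*c)*(1/(2*c)) = 2 + 1 = 3)
W(o, K) = (3 + o)*(K + o)
W(Y(L(1, 5)), -10)² = (3² + 3*(-10) + 3*3 - 10*3)² = (9 - 30 + 9 - 30)² = (-42)² = 1764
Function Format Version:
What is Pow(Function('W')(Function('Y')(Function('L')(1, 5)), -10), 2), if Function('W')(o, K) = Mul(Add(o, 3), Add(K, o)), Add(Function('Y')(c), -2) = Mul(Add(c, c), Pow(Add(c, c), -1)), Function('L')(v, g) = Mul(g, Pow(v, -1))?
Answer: 1764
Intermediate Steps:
Function('Y')(c) = 3 (Function('Y')(c) = Add(2, Mul(Add(c, c), Pow(Add(c, c), -1))) = Add(2, Mul(Mul(2, c), Pow(Mul(2, c), -1))) = Add(2, Mul(Mul(2, c), Mul(Rational(1, 2), Pow(c, -1)))) = Add(2, 1) = 3)
Function('W')(o, K) = Mul(Add(3, o), Add(K, o))
Pow(Function('W')(Function('Y')(Function('L')(1, 5)), -10), 2) = Pow(Add(Pow(3, 2), Mul(3, -10), Mul(3, 3), Mul(-10, 3)), 2) = Pow(Add(9, -30, 9, -30), 2) = Pow(-42, 2) = 1764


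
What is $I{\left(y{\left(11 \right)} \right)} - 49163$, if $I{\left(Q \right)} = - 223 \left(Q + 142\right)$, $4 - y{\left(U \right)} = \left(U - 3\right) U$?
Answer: $-62097$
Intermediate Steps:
$y{\left(U \right)} = 4 - U \left(-3 + U\right)$ ($y{\left(U \right)} = 4 - \left(U - 3\right) U = 4 - \left(-3 + U\right) U = 4 - U \left(-3 + U\right)$)
$I{\left(Q \right)} = -31666 - 223 Q$ ($I{\left(Q \right)} = - 223 \left(142 + Q\right) = -31666 - 223 Q$)
$I{\left(y{\left(11 \right)} \right)} - 49163 = \left(-31666 - 223 \left(4 - 11^{2} + 3 \cdot 11\right)\right) - 49163 = \left(-31666 - 223 \left(4 - 121 + 33\right)\right) - 49163 = \left(-31666 - -18732\right) - 49163 = \left(-31666 + 18732\right) - 49163 = -12934 - 49163 = -62097$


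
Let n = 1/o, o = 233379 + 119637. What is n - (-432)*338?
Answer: 51545984257/353016 ≈ 1.4602e+5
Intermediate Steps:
o = 353016
n = 1/353016 ≈ 2.8327e-6
n - (-432)*338 = 1/353016 - (-432)*338 = 1/353016 - 1*(-146016) = 1/353016 + 146016 = 51545984257/353016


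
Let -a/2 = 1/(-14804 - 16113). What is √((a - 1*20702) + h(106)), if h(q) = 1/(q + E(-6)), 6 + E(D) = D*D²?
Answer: 39*I*√43765707019957/1793186 ≈ 143.88*I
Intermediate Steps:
a = 2/30917 (a = -2/(-14804 - 16113) = -2/(-30917) = -2*(-1/30917) = 2/30917 ≈ 6.4689e-5)
E(D) = -6 + D³ (E(D) = -6 + D*D² = -6 + D³)
h(q) = 1/(-222 + q) (h(q) = 1/(q + (-6 + (-6)³)) = 1/(q + (-6 - 216)) = 1/(q - 222) = 1/(-222 + q))
√((a - 1*20702) + h(106)) = √((2/30917 - 1*20702) + 1/(-222 + 106)) = √((2/30917 - 20702) + 1/(-116)) = √(-640043732/30917 - 1/116) = √(-74245103829/3586372) = 39*I*√43765707019957/1793186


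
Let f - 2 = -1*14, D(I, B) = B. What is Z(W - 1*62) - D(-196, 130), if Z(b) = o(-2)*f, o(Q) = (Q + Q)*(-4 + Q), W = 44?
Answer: -418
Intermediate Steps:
o(Q) = 2*Q*(-4 + Q) (o(Q) = (2*Q)*(-4 + Q) = 2*Q*(-4 + Q))
f = -12 (f = 2 - 1*14 = 2 - 14 = -12)
Z(b) = -288 (Z(b) = (2*(-2)*(-4 - 2))*(-12) = (2*(-2)*(-6))*(-12) = 24*(-12) = -288)
Z(W - 1*62) - D(-196, 130) = -288 - 1*130 = -288 - 130 = -418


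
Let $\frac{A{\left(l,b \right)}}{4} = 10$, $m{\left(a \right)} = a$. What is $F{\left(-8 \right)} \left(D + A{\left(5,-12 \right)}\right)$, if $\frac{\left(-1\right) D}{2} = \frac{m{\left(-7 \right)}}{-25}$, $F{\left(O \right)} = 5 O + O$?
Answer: $- \frac{47328}{25} \approx -1893.1$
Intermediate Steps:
$A{\left(l,b \right)} = 40$ ($A{\left(l,b \right)} = 4 \cdot 10 = 40$)
$F{\left(O \right)} = 6 O$
$D = - \frac{14}{25}$ ($D = - 2 \left(- \frac{7}{-25}\right) = - 2 \left(\left(-7\right) \left(- \frac{1}{25}\right)\right) = \left(-2\right) \frac{7}{25} = - \frac{14}{25} \approx -0.56$)
$F{\left(-8 \right)} \left(D + A{\left(5,-12 \right)}\right) = 6 \left(-8\right) \left(- \frac{14}{25} + 40\right) = \left(-48\right) \frac{986}{25} = - \frac{47328}{25}$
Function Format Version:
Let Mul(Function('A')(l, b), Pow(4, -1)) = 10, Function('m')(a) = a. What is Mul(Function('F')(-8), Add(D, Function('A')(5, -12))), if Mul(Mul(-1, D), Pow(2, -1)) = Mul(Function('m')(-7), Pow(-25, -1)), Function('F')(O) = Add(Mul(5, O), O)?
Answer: Rational(-47328, 25) ≈ -1893.1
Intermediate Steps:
Function('A')(l, b) = 40 (Function('A')(l, b) = Mul(4, 10) = 40)
Function('F')(O) = Mul(6, O)
D = Rational(-14, 25) (D = Mul(-2, Mul(-7, Pow(-25, -1))) = Mul(-2, Mul(-7, Rational(-1, 25))) = Mul(-2, Rational(7, 25)) = Rational(-14, 25) ≈ -0.56000)
Mul(Function('F')(-8), Add(D, Function('A')(5, -12))) = Mul(Mul(6, -8), Add(Rational(-14, 25), 40)) = Mul(-48, Rational(986, 25)) = Rational(-47328, 25)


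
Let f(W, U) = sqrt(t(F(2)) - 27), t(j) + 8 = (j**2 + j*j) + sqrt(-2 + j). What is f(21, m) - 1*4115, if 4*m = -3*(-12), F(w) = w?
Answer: -4115 + 3*I*sqrt(3) ≈ -4115.0 + 5.1962*I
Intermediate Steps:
m = 9 (m = (-3*(-12))/4 = (1/4)*36 = 9)
t(j) = -8 + sqrt(-2 + j) + 2*j**2 (t(j) = -8 + ((j**2 + j*j) + sqrt(-2 + j)) = -8 + ((j**2 + j**2) + sqrt(-2 + j)) = -8 + (2*j**2 + sqrt(-2 + j)) = -8 + (sqrt(-2 + j) + 2*j**2) = -8 + sqrt(-2 + j) + 2*j**2)
f(W, U) = 3*I*sqrt(3) (f(W, U) = sqrt((-8 + sqrt(-2 + 2) + 2*2**2) - 27) = sqrt((-8 + sqrt(0) + 2*4) - 27) = sqrt((-8 + 0 + 8) - 27) = sqrt(0 - 27) = sqrt(-27) = 3*I*sqrt(3))
f(21, m) - 1*4115 = 3*I*sqrt(3) - 1*4115 = 3*I*sqrt(3) - 4115 = -4115 + 3*I*sqrt(3)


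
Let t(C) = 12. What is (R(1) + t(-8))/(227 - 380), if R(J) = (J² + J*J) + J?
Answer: -5/51 ≈ -0.098039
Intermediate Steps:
R(J) = J + 2*J² (R(J) = (J² + J²) + J = 2*J² + J = J + 2*J²)
(R(1) + t(-8))/(227 - 380) = (1*(1 + 2*1) + 12)/(227 - 380) = (1*(1 + 2) + 12)/(-153) = (1*3 + 12)*(-1/153) = (3 + 12)*(-1/153) = 15*(-1/153) = -5/51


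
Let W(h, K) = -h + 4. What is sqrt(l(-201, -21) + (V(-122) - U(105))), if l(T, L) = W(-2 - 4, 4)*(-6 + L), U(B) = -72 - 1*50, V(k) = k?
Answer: 3*I*sqrt(30) ≈ 16.432*I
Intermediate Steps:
U(B) = -122 (U(B) = -72 - 50 = -122)
W(h, K) = 4 - h
l(T, L) = -60 + 10*L (l(T, L) = (4 - (-2 - 4))*(-6 + L) = (4 - 1*(-6))*(-6 + L) = (4 + 6)*(-6 + L) = 10*(-6 + L) = -60 + 10*L)
sqrt(l(-201, -21) + (V(-122) - U(105))) = sqrt((-60 + 10*(-21)) + (-122 - 1*(-122))) = sqrt((-60 - 210) + (-122 + 122)) = sqrt(-270 + 0) = sqrt(-270) = 3*I*sqrt(30)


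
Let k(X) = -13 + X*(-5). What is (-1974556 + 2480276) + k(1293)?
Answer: 499242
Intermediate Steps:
k(X) = -13 - 5*X
(-1974556 + 2480276) + k(1293) = (-1974556 + 2480276) + (-13 - 5*1293) = 505720 + (-13 - 6465) = 505720 - 6478 = 499242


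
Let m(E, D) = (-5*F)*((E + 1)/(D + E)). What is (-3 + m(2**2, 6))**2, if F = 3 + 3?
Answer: 324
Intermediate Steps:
F = 6
m(E, D) = -30*(1 + E)/(D + E) (m(E, D) = (-5*6)*((E + 1)/(D + E)) = -30*(1 + E)/(D + E))
(-3 + m(2**2, 6))**2 = (-3 + 30*(-1 - 1*2**2)/(6 + 2**2))**2 = (-3 + 30*(-1 - 1*4)/(6 + 4))**2 = (-3 + 30*(-1 - 4)/10)**2 = (-3 + 30*(1/10)*(-5))**2 = (-3 - 15)**2 = (-18)**2 = 324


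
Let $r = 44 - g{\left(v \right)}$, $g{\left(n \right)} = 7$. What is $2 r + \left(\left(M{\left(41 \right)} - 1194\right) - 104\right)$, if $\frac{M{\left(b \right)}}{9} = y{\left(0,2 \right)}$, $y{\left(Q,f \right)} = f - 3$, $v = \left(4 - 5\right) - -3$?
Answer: $-1233$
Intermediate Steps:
$v = 2$ ($v = -1 + 3 = 2$)
$y{\left(Q,f \right)} = -3 + f$
$M{\left(b \right)} = -9$ ($M{\left(b \right)} = 9 \left(-3 + 2\right) = 9 \left(-1\right) = -9$)
$r = 37$ ($r = 44 - 7 = 37$)
$2 r + \left(\left(M{\left(41 \right)} - 1194\right) - 104\right) = 2 \cdot 37 - 1307 = 74 - 1307 = -1233$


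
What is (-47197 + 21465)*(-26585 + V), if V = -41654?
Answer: 1755925948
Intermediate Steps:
(-47197 + 21465)*(-26585 + V) = (-47197 + 21465)*(-26585 - 41654) = -25732*(-68239) = 1755925948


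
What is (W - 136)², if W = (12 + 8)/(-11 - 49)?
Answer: 167281/9 ≈ 18587.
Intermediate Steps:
W = -⅓ (W = 20/(-60) = 20*(-1/60) = -⅓ ≈ -0.33333)
(W - 136)² = (-⅓ - 136)² = (-409/3)² = 167281/9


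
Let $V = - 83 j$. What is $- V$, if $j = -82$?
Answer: $-6806$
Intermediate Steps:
$V = 6806$ ($V = \left(-83\right) \left(-82\right) = 6806$)
$- V = \left(-1\right) 6806 = -6806$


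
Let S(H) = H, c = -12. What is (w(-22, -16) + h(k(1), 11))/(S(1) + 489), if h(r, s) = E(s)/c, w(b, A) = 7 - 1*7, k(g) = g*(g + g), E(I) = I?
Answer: -11/5880 ≈ -0.0018707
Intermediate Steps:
k(g) = 2*g² (k(g) = g*(2*g) = 2*g²)
w(b, A) = 0 (w(b, A) = 7 - 7 = 0)
h(r, s) = -s/12 (h(r, s) = s/(-12) = s*(-1/12) = -s/12)
(w(-22, -16) + h(k(1), 11))/(S(1) + 489) = (0 - 1/12*11)/(1 + 489) = (0 - 11/12)/490 = -11/12*1/490 = -11/5880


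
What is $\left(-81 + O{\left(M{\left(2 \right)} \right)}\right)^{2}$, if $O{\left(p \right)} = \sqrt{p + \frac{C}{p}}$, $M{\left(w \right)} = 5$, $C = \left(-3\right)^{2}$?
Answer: $\frac{\left(405 - \sqrt{170}\right)^{2}}{25} \approx 6145.4$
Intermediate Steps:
$C = 9$
$O{\left(p \right)} = \sqrt{p + \frac{9}{p}}$
$\left(-81 + O{\left(M{\left(2 \right)} \right)}\right)^{2} = \left(-81 + \sqrt{5 + \frac{9}{5}}\right)^{2} = \left(-81 + \sqrt{\frac{34}{5}}\right)^{2} = \left(-81 + \frac{\sqrt{170}}{5}\right)^{2}$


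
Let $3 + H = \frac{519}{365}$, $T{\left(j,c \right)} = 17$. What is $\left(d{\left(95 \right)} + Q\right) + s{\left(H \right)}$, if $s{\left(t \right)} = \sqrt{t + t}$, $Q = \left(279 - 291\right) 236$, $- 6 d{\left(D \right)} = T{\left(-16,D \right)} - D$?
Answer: $-2819 + \frac{24 i \sqrt{730}}{365} \approx -2819.0 + 1.7766 i$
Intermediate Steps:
$H = - \frac{576}{365}$ ($H = -3 + \frac{519}{365} = - \frac{576}{365} \approx -1.5781$)
$d{\left(D \right)} = - \frac{17}{6} + \frac{D}{6}$ ($d{\left(D \right)} = - \frac{17 - D}{6} = - \frac{17}{6} + \frac{D}{6}$)
$Q = -2832$ ($Q = \left(-12\right) 236 = -2832$)
$s{\left(t \right)} = \sqrt{2} \sqrt{t}$ ($s{\left(t \right)} = \sqrt{2 t} = \sqrt{2} \sqrt{t}$)
$\left(d{\left(95 \right)} + Q\right) + s{\left(H \right)} = \left(\left(- \frac{17}{6} + \frac{1}{6} \cdot 95\right) - 2832\right) + \sqrt{2} \sqrt{- \frac{576}{365}} = \left(\left(- \frac{17}{6} + \frac{95}{6}\right) - 2832\right) + \sqrt{2} \frac{24 i \sqrt{365}}{365} = \left(13 - 2832\right) + \frac{24 i \sqrt{730}}{365} = -2819 + \frac{24 i \sqrt{730}}{365}$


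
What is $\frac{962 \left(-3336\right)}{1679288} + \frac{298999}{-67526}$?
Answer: $- \frac{6911654161}{1090342322} \approx -6.339$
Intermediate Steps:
$\frac{962 \left(-3336\right)}{1679288} + \frac{298999}{-67526} = \left(-3209232\right) \frac{1}{1679288} + 298999 \left(- \frac{1}{67526}\right) = - \frac{30858}{16147} - \frac{298999}{67526} = - \frac{6911654161}{1090342322}$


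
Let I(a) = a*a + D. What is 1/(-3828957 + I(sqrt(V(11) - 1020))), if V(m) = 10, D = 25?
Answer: -1/3829942 ≈ -2.6110e-7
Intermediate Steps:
I(a) = 25 + a**2 (I(a) = a*a + 25 = a**2 + 25 = 25 + a**2)
1/(-3828957 + I(sqrt(V(11) - 1020))) = 1/(-3828957 + (25 + (sqrt(10 - 1020))**2)) = 1/(-3828957 + (25 + (sqrt(-1010))**2)) = 1/(-3828957 + (25 + (I*sqrt(1010))**2)) = 1/(-3828957 + (25 - 1010)) = 1/(-3828957 - 985) = 1/(-3829942) = -1/3829942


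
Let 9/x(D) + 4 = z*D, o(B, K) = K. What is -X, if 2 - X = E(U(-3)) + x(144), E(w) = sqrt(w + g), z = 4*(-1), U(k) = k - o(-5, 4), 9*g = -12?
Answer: -1169/580 + 5*I*sqrt(3)/3 ≈ -2.0155 + 2.8868*I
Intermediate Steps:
g = -4/3 (g = (1/9)*(-12) = -4/3 ≈ -1.3333)
U(k) = -4 + k (U(k) = k - 1*4 = k - 4 = -4 + k)
z = -4
x(D) = 9/(-4 - 4*D)
E(w) = sqrt(-4/3 + w) (E(w) = sqrt(w - 4/3) = sqrt(-4/3 + w))
X = 1169/580 - 5*I*sqrt(3)/3 (X = 2 - (sqrt(-12 + 9*(-4 - 3))/3 + 9/(4*(-1 - 1*144))) = 2 - (sqrt(-12 + 9*(-7))/3 + 9/(4*(-1 - 144))) = 2 - (sqrt(-12 - 63)/3 + (9/4)/(-145)) = 2 - (sqrt(-75)/3 + (9/4)*(-1/145)) = 2 - ((5*I*sqrt(3))/3 - 9/580) = 2 - (5*I*sqrt(3)/3 - 9/580) = 2 - (-9/580 + 5*I*sqrt(3)/3) = 2 + (9/580 - 5*I*sqrt(3)/3) = 1169/580 - 5*I*sqrt(3)/3 ≈ 2.0155 - 2.8868*I)
-X = -(1169/580 - 5*I*sqrt(3)/3) = -1169/580 + 5*I*sqrt(3)/3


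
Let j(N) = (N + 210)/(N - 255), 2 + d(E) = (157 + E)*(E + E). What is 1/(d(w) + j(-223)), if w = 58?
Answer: 478/11920377 ≈ 4.0099e-5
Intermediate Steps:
d(E) = -2 + 2*E*(157 + E) (d(E) = -2 + (157 + E)*(E + E) = -2 + (157 + E)*(2*E) = -2 + 2*E*(157 + E))
j(N) = (210 + N)/(-255 + N)
1/(d(w) + j(-223)) = 1/((-2 + 2*58² + 314*58) + (210 - 223)/(-255 - 223)) = 1/((-2 + 2*3364 + 18212) - 13/(-478)) = 1/((-2 + 6728 + 18212) - 1/478*(-13)) = 1/(24938 + 13/478) = 1/(11920377/478) = 478/11920377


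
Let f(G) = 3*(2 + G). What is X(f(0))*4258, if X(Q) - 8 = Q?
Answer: 59612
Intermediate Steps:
f(G) = 6 + 3*G
X(Q) = 8 + Q
X(f(0))*4258 = (8 + (6 + 3*0))*4258 = (8 + (6 + 0))*4258 = (8 + 6)*4258 = 14*4258 = 59612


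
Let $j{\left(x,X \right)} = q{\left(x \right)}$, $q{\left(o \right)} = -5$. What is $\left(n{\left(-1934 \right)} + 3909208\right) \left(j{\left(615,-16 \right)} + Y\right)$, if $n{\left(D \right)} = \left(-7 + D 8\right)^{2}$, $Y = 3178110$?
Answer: $773896054930145$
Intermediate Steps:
$j{\left(x,X \right)} = -5$
$n{\left(D \right)} = \left(-7 + 8 D\right)^{2}$
$\left(n{\left(-1934 \right)} + 3909208\right) \left(j{\left(615,-16 \right)} + Y\right) = \left(\left(-7 + 8 \left(-1934\right)\right)^{2} + 3909208\right) \left(-5 + 3178110\right) = \left(\left(-7 - 15472\right)^{2} + 3909208\right) 3178105 = \left(\left(-15479\right)^{2} + 3909208\right) 3178105 = \left(239599441 + 3909208\right) 3178105 = 243508649 \cdot 3178105 = 773896054930145$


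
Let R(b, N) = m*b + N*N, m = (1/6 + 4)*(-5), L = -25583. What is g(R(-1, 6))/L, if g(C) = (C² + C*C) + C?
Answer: -58652/230247 ≈ -0.25473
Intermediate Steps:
m = -125/6 (m = (⅙ + 4)*(-5) = (25/6)*(-5) = -125/6 ≈ -20.833)
R(b, N) = N² - 125*b/6 (R(b, N) = -125*b/6 + N*N = -125*b/6 + N² = N² - 125*b/6)
g(C) = C + 2*C² (g(C) = (C² + C²) + C = 2*C² + C = C + 2*C²)
g(R(-1, 6))/L = ((6² - 125/6*(-1))*(1 + 2*(6² - 125/6*(-1))))/(-25583) = ((36 + 125/6)*(1 + 2*(36 + 125/6)))*(-1/25583) = (341*(1 + 2*(341/6))/6)*(-1/25583) = (341*(1 + 341/3)/6)*(-1/25583) = ((341/6)*(344/3))*(-1/25583) = (58652/9)*(-1/25583) = -58652/230247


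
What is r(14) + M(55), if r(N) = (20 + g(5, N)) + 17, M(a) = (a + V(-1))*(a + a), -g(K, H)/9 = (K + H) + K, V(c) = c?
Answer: 5761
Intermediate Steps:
g(K, H) = -18*K - 9*H (g(K, H) = -9*((K + H) + K) = -9*((H + K) + K) = -9*(H + 2*K) = -18*K - 9*H)
M(a) = 2*a*(-1 + a) (M(a) = (a - 1)*(a + a) = (-1 + a)*(2*a) = 2*a*(-1 + a))
r(N) = -53 - 9*N (r(N) = (20 + (-18*5 - 9*N)) + 17 = (20 + (-90 - 9*N)) + 17 = (-70 - 9*N) + 17 = -53 - 9*N)
r(14) + M(55) = (-53 - 9*14) + 2*55*(-1 + 55) = (-53 - 126) + 2*55*54 = -179 + 5940 = 5761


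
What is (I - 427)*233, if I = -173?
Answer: -139800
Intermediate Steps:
(I - 427)*233 = (-173 - 427)*233 = -600*233 = -139800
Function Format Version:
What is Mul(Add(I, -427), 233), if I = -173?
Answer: -139800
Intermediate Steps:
Mul(Add(I, -427), 233) = Mul(Add(-173, -427), 233) = Mul(-600, 233) = -139800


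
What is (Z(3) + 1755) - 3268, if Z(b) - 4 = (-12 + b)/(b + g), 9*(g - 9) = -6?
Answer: -51333/34 ≈ -1509.8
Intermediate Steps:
g = 25/3 (g = 9 + (1/9)*(-6) = 9 - 2/3 = 25/3 ≈ 8.3333)
Z(b) = 4 + (-12 + b)/(25/3 + b) (Z(b) = 4 + (-12 + b)/(b + 25/3) = 4 + (-12 + b)/(25/3 + b))
(Z(3) + 1755) - 3268 = ((64 + 15*3)/(25 + 3*3) + 1755) - 3268 = ((64 + 45)/(25 + 9) + 1755) - 3268 = (109/34 + 1755) - 3268 = 59779/34 - 3268 = -51333/34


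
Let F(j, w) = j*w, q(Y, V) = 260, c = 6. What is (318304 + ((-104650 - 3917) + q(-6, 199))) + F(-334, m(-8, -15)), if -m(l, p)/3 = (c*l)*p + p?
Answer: 916407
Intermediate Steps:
m(l, p) = -3*p - 18*l*p (m(l, p) = -3*((6*l)*p + p) = -3*(6*l*p + p) = -3*(p + 6*l*p) = -3*p - 18*l*p)
(318304 + ((-104650 - 3917) + q(-6, 199))) + F(-334, m(-8, -15)) = (318304 + ((-104650 - 3917) + 260)) - (-1002)*(-15)*(1 + 6*(-8)) = (318304 + (-108567 + 260)) - (-1002)*(-15)*(1 - 48) = (318304 - 108307) - (-1002)*(-15)*(-47) = 209997 - 334*(-2115) = 209997 + 706410 = 916407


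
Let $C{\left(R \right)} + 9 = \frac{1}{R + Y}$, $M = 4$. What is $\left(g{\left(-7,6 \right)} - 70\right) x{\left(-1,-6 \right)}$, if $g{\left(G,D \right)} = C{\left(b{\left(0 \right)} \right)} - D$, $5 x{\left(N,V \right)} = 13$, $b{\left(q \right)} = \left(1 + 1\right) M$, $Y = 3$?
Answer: $- \frac{12142}{55} \approx -220.76$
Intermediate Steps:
$b{\left(q \right)} = 8$ ($b{\left(q \right)} = \left(1 + 1\right) 4 = 2 \cdot 4 = 8$)
$x{\left(N,V \right)} = \frac{13}{5}$ ($x{\left(N,V \right)} = \frac{1}{5} \cdot 13 = \frac{13}{5}$)
$C{\left(R \right)} = -9 + \frac{1}{3 + R}$ ($C{\left(R \right)} = -9 + \frac{1}{R + 3} = -9 + \frac{1}{3 + R}$)
$g{\left(G,D \right)} = - \frac{98}{11} - D$ ($g{\left(G,D \right)} = \frac{-26 - 72}{3 + 8} - D = \frac{-26 - 72}{11} - D = \frac{1}{11} \left(-98\right) - D = - \frac{98}{11} - D$)
$\left(g{\left(-7,6 \right)} - 70\right) x{\left(-1,-6 \right)} = \left(\left(- \frac{98}{11} - 6\right) - 70\right) \frac{13}{5} = \left(- \frac{164}{11} - 70\right) \frac{13}{5} = \left(- \frac{934}{11}\right) \frac{13}{5} = - \frac{12142}{55}$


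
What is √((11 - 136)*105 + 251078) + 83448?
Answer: 83448 + √237953 ≈ 83936.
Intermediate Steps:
√((11 - 136)*105 + 251078) + 83448 = √(-125*105 + 251078) + 83448 = √(-13125 + 251078) + 83448 = √237953 + 83448 = 83448 + √237953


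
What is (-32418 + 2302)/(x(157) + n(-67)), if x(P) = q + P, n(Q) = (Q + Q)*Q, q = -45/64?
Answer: -1927424/584595 ≈ -3.2970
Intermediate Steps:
q = -45/64 (q = -45*1/64 = -45/64 ≈ -0.70313)
n(Q) = 2*Q**2 (n(Q) = (2*Q)*Q = 2*Q**2)
x(P) = -45/64 + P
(-32418 + 2302)/(x(157) + n(-67)) = (-32418 + 2302)/((-45/64 + 157) + 2*(-67)**2) = -30116/(10003/64 + 2*4489) = -30116/(10003/64 + 8978) = -30116/584595/64 = -30116*64/584595 = -1927424/584595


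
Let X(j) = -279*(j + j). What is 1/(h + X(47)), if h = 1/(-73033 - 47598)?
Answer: -120631/3163668607 ≈ -3.8130e-5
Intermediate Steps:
X(j) = -558*j
h = -1/120631 (h = 1/(-120631) = -1/120631 ≈ -8.2897e-6)
1/(h + X(47)) = 1/(-1/120631 - 558*47) = 1/(-1/120631 - 26226) = 1/(-3163668607/120631) = -120631/3163668607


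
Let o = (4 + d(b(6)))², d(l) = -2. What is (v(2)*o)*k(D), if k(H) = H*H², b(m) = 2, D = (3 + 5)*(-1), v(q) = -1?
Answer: 2048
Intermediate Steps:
D = -8 (D = 8*(-1) = -8)
k(H) = H³
o = 4 (o = (4 - 2)² = 2² = 4)
(v(2)*o)*k(D) = -1*4*(-8)³ = -4*(-512) = 2048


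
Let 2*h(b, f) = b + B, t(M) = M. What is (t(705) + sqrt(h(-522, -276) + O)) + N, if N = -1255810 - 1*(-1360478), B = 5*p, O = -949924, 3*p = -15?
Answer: 105373 + 3*I*sqrt(422310)/2 ≈ 1.0537e+5 + 974.78*I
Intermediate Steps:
p = -5 (p = (1/3)*(-15) = -5)
B = -25 (B = 5*(-5) = -25)
h(b, f) = -25/2 + b/2 (h(b, f) = (b - 25)/2 = (-25 + b)/2 = -25/2 + b/2)
N = 104668 (N = -1255810 + 1360478 = 104668)
(t(705) + sqrt(h(-522, -276) + O)) + N = (705 + sqrt((-25/2 + (1/2)*(-522)) - 949924)) + 104668 = (705 + sqrt((-25/2 - 261) - 949924)) + 104668 = (705 + sqrt(-547/2 - 949924)) + 104668 = (705 + sqrt(-1900395/2)) + 104668 = (705 + 3*I*sqrt(422310)/2) + 104668 = 105373 + 3*I*sqrt(422310)/2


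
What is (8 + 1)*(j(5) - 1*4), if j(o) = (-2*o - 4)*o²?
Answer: -3186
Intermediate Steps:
j(o) = o²*(-4 - 2*o) (j(o) = (-4 - 2*o)*o² = o²*(-4 - 2*o))
(8 + 1)*(j(5) - 1*4) = (8 + 1)*(2*5²*(-2 - 1*5) - 1*4) = 9*(2*25*(-2 - 5) - 4) = 9*(2*25*(-7) - 4) = 9*(-350 - 4) = 9*(-354) = -3186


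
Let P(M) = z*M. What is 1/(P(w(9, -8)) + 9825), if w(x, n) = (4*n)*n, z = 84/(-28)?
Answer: 1/9057 ≈ 0.00011041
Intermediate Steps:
z = -3 (z = 84*(-1/28) = -3)
w(x, n) = 4*n²
P(M) = -3*M
1/(P(w(9, -8)) + 9825) = 1/(-12*(-8)² + 9825) = 1/(-12*64 + 9825) = 1/(-3*256 + 9825) = 1/(-768 + 9825) = 1/9057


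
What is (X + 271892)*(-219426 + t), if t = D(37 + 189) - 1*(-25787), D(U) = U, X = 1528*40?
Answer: -64408849956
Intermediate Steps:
X = 61120
t = 26013 (t = (37 + 189) - 1*(-25787) = 226 + 25787 = 26013)
(X + 271892)*(-219426 + t) = (61120 + 271892)*(-219426 + 26013) = 333012*(-193413) = -64408849956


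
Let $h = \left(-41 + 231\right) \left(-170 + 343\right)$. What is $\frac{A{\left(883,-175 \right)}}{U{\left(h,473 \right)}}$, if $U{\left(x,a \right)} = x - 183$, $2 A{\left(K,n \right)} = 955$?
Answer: $\frac{955}{65374} \approx 0.014608$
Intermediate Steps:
$A{\left(K,n \right)} = \frac{955}{2}$ ($A{\left(K,n \right)} = \frac{1}{2} \cdot 955 = \frac{955}{2}$)
$h = 32870$ ($h = 190 \cdot 173 = 32870$)
$U{\left(x,a \right)} = -183 + x$
$\frac{A{\left(883,-175 \right)}}{U{\left(h,473 \right)}} = \frac{955}{2 \left(-183 + 32870\right)} = \frac{955}{2 \cdot 32687} = \frac{955}{2} \cdot \frac{1}{32687} = \frac{955}{65374}$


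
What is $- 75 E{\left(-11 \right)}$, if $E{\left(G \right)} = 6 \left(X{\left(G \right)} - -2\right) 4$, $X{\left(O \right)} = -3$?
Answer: $1800$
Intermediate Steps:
$E{\left(G \right)} = -24$ ($E{\left(G \right)} = 6 \left(-3 - -2\right) 4 = 6 \left(-3 + 2\right) 4 = 6 \left(-1\right) 4 = \left(-6\right) 4 = -24$)
$- 75 E{\left(-11 \right)} = \left(-75\right) \left(-24\right) = 1800$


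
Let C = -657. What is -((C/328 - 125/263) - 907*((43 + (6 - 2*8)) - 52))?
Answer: -1486373721/86264 ≈ -17231.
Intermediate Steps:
-((C/328 - 125/263) - 907*((43 + (6 - 2*8)) - 52)) = -((-657/328 - 125/263) - 907*((43 + (6 - 2*8)) - 52)) = -((-657*1/328 - 125*1/263) - 907*((43 + (6 - 16)) - 52)) = -((-657/328 - 125/263) - 907*((43 - 10) - 52)) = -(-213791/86264 - 907*(33 - 52)) = -(-213791/86264 - 907*(-19)) = -(-213791/86264 + 17233) = -1*1486373721/86264 = -1486373721/86264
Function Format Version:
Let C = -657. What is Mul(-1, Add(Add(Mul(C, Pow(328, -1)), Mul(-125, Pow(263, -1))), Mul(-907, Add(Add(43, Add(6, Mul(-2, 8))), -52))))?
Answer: Rational(-1486373721, 86264) ≈ -17231.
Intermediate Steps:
Mul(-1, Add(Add(Mul(C, Pow(328, -1)), Mul(-125, Pow(263, -1))), Mul(-907, Add(Add(43, Add(6, Mul(-2, 8))), -52)))) = Mul(-1, Add(Add(Mul(-657, Pow(328, -1)), Mul(-125, Pow(263, -1))), Mul(-907, Add(Add(43, Add(6, Mul(-2, 8))), -52)))) = Mul(-1, Add(Add(Mul(-657, Rational(1, 328)), Mul(-125, Rational(1, 263))), Mul(-907, Add(Add(43, Add(6, -16)), -52)))) = Mul(-1, Add(Add(Rational(-657, 328), Rational(-125, 263)), Mul(-907, Add(Add(43, -10), -52)))) = Mul(-1, Add(Rational(-213791, 86264), Mul(-907, Add(33, -52)))) = Mul(-1, Add(Rational(-213791, 86264), Mul(-907, -19))) = Mul(-1, Add(Rational(-213791, 86264), 17233)) = Mul(-1, Rational(1486373721, 86264)) = Rational(-1486373721, 86264)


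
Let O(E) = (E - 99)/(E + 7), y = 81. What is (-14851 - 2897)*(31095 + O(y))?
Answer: -6070574727/11 ≈ -5.5187e+8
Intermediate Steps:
O(E) = (-99 + E)/(7 + E)
(-14851 - 2897)*(31095 + O(y)) = (-14851 - 2897)*(31095 + (-99 + 81)/(7 + 81)) = -17748*(31095 - 18/88) = -17748*(31095 + (1/88)*(-18)) = -17748*(31095 - 9/44) = -17748*1368171/44 = -6070574727/11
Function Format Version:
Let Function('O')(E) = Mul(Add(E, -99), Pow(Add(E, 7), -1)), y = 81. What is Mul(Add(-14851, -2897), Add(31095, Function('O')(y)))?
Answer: Rational(-6070574727, 11) ≈ -5.5187e+8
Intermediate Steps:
Function('O')(E) = Mul(Pow(Add(7, E), -1), Add(-99, E)) (Function('O')(E) = Mul(Add(-99, E), Pow(Add(7, E), -1)) = Mul(Pow(Add(7, E), -1), Add(-99, E)))
Mul(Add(-14851, -2897), Add(31095, Function('O')(y))) = Mul(Add(-14851, -2897), Add(31095, Mul(Pow(Add(7, 81), -1), Add(-99, 81)))) = Mul(-17748, Add(31095, Mul(Pow(88, -1), -18))) = Mul(-17748, Add(31095, Mul(Rational(1, 88), -18))) = Mul(-17748, Add(31095, Rational(-9, 44))) = Mul(-17748, Rational(1368171, 44)) = Rational(-6070574727, 11)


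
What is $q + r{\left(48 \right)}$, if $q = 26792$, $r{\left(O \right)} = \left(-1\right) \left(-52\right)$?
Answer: $26844$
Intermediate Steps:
$r{\left(O \right)} = 52$
$q + r{\left(48 \right)} = 26792 + 52 = 26844$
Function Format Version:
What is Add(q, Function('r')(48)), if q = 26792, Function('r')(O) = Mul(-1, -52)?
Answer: 26844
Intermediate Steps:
Function('r')(O) = 52
Add(q, Function('r')(48)) = Add(26792, 52) = 26844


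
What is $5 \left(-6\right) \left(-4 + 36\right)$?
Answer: $-960$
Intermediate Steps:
$5 \left(-6\right) \left(-4 + 36\right) = \left(-30\right) 32 = -960$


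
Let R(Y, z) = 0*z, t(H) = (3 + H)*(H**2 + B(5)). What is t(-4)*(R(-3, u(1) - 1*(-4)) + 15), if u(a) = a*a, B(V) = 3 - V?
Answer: -210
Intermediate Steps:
u(a) = a**2
t(H) = (-2 + H**2)*(3 + H) (t(H) = (3 + H)*(H**2 + (3 - 1*5)) = (3 + H)*(H**2 + (3 - 5)) = (3 + H)*(H**2 - 2) = (3 + H)*(-2 + H**2) = (-2 + H**2)*(3 + H))
R(Y, z) = 0
t(-4)*(R(-3, u(1) - 1*(-4)) + 15) = (-6 + (-4)**3 - 2*(-4) + 3*(-4)**2)*(0 + 15) = (-6 - 64 + 8 + 3*16)*15 = (-6 - 64 + 8 + 48)*15 = -14*15 = -210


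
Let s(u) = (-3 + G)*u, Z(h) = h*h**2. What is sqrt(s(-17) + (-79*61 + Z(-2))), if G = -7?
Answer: I*sqrt(4657) ≈ 68.242*I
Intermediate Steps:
Z(h) = h**3
s(u) = -10*u (s(u) = (-3 - 7)*u = -10*u)
sqrt(s(-17) + (-79*61 + Z(-2))) = sqrt(-10*(-17) + (-79*61 + (-2)**3)) = sqrt(170 + (-4819 - 8)) = sqrt(170 - 4827) = sqrt(-4657) = I*sqrt(4657)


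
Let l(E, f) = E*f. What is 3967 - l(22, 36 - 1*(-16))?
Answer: 2823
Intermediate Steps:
3967 - l(22, 36 - 1*(-16)) = 3967 - 22*(36 - 1*(-16)) = 3967 - 22*(36 + 16) = 3967 - 22*52 = 3967 - 1*1144 = 3967 - 1144 = 2823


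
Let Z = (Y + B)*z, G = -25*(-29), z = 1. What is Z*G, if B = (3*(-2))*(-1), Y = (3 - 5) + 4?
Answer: 5800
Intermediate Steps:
Y = 2 (Y = -2 + 4 = 2)
G = 725
B = 6 (B = -6*(-1) = 6)
Z = 8 (Z = (2 + 6)*1 = 8*1 = 8)
Z*G = 8*725 = 5800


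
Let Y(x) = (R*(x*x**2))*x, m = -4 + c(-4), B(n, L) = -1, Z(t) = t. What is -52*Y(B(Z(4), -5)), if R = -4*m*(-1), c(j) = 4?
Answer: 0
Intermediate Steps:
m = 0 (m = -4 + 4 = 0)
R = 0 (R = -4*0*(-1) = 0*(-1) = 0)
Y(x) = 0 (Y(x) = (0*(x*x**2))*x = (0*x**3)*x = 0*x = 0)
-52*Y(B(Z(4), -5)) = -52*0 = 0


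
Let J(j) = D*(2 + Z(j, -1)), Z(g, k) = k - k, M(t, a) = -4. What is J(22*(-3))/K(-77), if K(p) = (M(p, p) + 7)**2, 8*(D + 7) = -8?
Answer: -16/9 ≈ -1.7778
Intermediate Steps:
Z(g, k) = 0
D = -8 (D = -7 + (1/8)*(-8) = -7 - 1 = -8)
K(p) = 9 (K(p) = (-4 + 7)**2 = 3**2 = 9)
J(j) = -16 (J(j) = -8*(2 + 0) = -8*2 = -16)
J(22*(-3))/K(-77) = -16/9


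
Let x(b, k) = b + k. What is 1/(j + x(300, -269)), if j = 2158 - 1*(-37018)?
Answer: 1/39207 ≈ 2.5506e-5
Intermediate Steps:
j = 39176 (j = 2158 + 37018 = 39176)
1/(j + x(300, -269)) = 1/(39176 + (300 - 269)) = 1/(39176 + 31) = 1/39207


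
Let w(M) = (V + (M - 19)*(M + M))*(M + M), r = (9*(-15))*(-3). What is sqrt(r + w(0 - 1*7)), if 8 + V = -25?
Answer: I*sqrt(4229) ≈ 65.031*I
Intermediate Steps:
V = -33 (V = -8 - 25 = -33)
r = 405 (r = -135*(-3) = 405)
w(M) = 2*M*(-33 + 2*M*(-19 + M)) (w(M) = (-33 + (M - 19)*(M + M))*(M + M) = (-33 + (-19 + M)*(2*M))*(2*M) = (-33 + 2*M*(-19 + M))*(2*M) = 2*M*(-33 + 2*M*(-19 + M)))
sqrt(r + w(0 - 1*7)) = sqrt(405 + 2*(0 - 1*7)*(-33 - 38*(0 - 1*7) + 2*(0 - 1*7)**2)) = sqrt(405 + 2*(0 - 7)*(-33 - 38*(0 - 7) + 2*(0 - 7)**2)) = sqrt(405 + 2*(-7)*(-33 - 38*(-7) + 2*(-7)**2)) = sqrt(405 + 2*(-7)*(-33 + 266 + 2*49)) = sqrt(405 + 2*(-7)*(-33 + 266 + 98)) = sqrt(405 + 2*(-7)*331) = sqrt(405 - 4634) = sqrt(-4229) = I*sqrt(4229)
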